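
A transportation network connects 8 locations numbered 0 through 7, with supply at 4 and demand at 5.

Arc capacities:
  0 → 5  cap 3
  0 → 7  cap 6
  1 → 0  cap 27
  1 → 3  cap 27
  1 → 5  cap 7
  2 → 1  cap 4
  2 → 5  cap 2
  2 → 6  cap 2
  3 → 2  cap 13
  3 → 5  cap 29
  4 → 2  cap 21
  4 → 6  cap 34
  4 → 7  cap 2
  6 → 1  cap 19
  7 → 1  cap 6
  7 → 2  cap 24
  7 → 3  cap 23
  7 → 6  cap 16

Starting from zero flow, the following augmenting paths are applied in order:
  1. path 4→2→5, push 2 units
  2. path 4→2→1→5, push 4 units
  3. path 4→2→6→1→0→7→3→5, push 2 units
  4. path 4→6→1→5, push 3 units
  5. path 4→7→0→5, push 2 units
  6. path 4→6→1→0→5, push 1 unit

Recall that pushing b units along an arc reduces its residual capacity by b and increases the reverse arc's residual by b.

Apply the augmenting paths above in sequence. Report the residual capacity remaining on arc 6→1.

after path 1 (4→2→5, push 2): res(6,1)=19
after path 2 (4→2→1→5, push 4): res(6,1)=19
after path 3 (4→2→6→1→0→7→3→5, push 2): res(6,1)=17
after path 4 (4→6→1→5, push 3): res(6,1)=14
after path 5 (4→7→0→5, push 2): res(6,1)=14
after path 6 (4→6→1→0→5, push 1): res(6,1)=13

Residual capacity of (6,1): 13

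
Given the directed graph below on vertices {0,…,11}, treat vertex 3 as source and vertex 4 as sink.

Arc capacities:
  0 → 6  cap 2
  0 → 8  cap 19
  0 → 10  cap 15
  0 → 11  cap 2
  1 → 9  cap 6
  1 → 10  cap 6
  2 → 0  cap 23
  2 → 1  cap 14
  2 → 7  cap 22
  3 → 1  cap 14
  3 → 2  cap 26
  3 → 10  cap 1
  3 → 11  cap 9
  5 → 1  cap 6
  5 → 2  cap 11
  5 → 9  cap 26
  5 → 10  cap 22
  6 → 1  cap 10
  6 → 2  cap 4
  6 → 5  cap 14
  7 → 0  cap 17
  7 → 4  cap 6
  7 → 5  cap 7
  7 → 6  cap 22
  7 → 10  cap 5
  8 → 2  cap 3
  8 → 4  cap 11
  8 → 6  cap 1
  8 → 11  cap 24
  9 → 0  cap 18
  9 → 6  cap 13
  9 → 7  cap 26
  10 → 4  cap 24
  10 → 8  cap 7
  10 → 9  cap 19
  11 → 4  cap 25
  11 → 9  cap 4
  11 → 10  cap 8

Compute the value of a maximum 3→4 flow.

Maximum flow value: 48

augment #1: 3→10→4 bottleneck 1, total now 1
augment #2: 3→11→4 bottleneck 9, total now 10
augment #3: 3→1→10→4 bottleneck 6, total now 16
augment #4: 3→2→7→4 bottleneck 6, total now 22
augment #5: 3→2→0→8→4 bottleneck 11, total now 33
augment #6: 3→2→0→10→4 bottleneck 9, total now 42
augment #7: 3→1→9→0→10→4 bottleneck 6, total now 48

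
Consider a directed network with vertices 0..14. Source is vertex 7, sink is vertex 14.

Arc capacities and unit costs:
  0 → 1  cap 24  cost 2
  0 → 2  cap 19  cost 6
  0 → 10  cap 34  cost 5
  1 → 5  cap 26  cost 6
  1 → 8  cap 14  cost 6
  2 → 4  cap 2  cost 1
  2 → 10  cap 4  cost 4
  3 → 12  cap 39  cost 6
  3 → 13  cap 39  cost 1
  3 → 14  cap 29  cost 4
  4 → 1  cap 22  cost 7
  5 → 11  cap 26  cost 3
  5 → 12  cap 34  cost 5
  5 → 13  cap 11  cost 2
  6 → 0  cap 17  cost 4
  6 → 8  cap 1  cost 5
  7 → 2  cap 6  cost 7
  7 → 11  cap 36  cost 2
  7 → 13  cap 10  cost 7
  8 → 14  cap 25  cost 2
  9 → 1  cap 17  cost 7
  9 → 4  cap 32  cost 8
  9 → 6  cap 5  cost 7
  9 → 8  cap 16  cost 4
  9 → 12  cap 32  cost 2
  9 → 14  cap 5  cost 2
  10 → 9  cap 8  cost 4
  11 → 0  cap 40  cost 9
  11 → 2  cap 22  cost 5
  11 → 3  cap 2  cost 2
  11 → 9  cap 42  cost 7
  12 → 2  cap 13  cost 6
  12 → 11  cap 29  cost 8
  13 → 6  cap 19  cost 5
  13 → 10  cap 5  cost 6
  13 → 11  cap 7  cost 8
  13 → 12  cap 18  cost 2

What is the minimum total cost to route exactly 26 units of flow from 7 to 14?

Minimum cost for 26 units: 372

shortest-cost path #1: 7→11→3→14 push 2 @ unit cost 8 (adds 16)
shortest-cost path #2: 7→11→9→14 push 5 @ unit cost 11 (adds 55)
shortest-cost path #3: 7→11→9→8→14 push 16 @ unit cost 15 (adds 240)
shortest-cost path #4: 7→13→6→8→14 push 1 @ unit cost 19 (adds 19)
shortest-cost path #5: 7→11→0→1→8→14 push 2 @ unit cost 21 (adds 42)
total cost = 372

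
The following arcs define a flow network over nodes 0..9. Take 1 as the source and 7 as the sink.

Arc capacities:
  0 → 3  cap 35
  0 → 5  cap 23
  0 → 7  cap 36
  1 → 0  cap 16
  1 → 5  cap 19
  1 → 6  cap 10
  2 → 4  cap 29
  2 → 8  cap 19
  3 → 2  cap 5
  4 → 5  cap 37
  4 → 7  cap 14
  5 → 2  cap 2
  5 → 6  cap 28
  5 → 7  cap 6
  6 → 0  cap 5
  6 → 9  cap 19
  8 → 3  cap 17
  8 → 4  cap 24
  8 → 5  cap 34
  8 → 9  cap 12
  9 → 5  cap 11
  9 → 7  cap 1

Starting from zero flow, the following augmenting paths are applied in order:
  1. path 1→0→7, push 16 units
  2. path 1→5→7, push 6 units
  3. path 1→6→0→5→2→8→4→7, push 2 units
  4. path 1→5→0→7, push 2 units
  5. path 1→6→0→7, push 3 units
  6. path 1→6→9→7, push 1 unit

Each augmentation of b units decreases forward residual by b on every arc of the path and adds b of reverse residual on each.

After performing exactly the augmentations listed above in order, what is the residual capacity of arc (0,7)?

Residual capacity of (0,7): 15

after path 1 (1→0→7, push 16): res(0,7)=20
after path 2 (1→5→7, push 6): res(0,7)=20
after path 3 (1→6→0→5→2→8→4→7, push 2): res(0,7)=20
after path 4 (1→5→0→7, push 2): res(0,7)=18
after path 5 (1→6→0→7, push 3): res(0,7)=15
after path 6 (1→6→9→7, push 1): res(0,7)=15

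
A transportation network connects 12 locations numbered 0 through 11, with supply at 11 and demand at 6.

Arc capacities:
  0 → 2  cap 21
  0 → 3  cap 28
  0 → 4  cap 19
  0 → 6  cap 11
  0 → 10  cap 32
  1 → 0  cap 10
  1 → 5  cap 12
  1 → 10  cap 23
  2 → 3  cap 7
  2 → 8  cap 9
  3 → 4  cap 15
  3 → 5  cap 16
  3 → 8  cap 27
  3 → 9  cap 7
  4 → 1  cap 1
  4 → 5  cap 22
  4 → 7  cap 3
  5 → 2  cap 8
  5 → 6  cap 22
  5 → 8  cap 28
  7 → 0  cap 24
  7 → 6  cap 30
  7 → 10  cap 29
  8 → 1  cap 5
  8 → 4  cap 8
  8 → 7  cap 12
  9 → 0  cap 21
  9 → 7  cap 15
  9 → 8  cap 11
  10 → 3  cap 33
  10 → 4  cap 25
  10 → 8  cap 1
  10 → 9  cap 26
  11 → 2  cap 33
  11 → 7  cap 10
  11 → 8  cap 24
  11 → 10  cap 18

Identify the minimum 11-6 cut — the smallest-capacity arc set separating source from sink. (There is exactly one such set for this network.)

augment #1: 11→7→6 push 10
augment #2: 11→8→7→6 push 12
augment #3: 11→2→3→5→6 push 7
augment #4: 11→8→1→0→6 push 5
augment #5: 11→8→4→5→6 push 7
augment #6: 11→10→3→5→6 push 8
augment #7: 11→10→4→7→6 push 3
augment #8: 11→10→9→0→6 push 6
augment #9: 11→10→9→7→6 push 1
augment #10: 11→2→8→4→10→9→7→6 push 1
max flow = 60; residual-reachable set from 11 gives S-side
cut edges (S→T): {(2,3), (8,1), (8,4), (8,7), (11,7), (11,10)} total cap 60

Min-cut arcs: {(2,3), (8,1), (8,4), (8,7), (11,7), (11,10)} (total capacity 60)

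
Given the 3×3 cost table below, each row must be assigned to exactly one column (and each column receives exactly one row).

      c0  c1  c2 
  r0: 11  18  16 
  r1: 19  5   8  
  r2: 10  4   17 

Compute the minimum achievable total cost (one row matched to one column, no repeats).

Minimum assignment cost: 23

optimal assignment: row0→col0 (cost 11), row1→col2 (cost 8), row2→col1 (cost 4)
total = 11 + 8 + 4 = 23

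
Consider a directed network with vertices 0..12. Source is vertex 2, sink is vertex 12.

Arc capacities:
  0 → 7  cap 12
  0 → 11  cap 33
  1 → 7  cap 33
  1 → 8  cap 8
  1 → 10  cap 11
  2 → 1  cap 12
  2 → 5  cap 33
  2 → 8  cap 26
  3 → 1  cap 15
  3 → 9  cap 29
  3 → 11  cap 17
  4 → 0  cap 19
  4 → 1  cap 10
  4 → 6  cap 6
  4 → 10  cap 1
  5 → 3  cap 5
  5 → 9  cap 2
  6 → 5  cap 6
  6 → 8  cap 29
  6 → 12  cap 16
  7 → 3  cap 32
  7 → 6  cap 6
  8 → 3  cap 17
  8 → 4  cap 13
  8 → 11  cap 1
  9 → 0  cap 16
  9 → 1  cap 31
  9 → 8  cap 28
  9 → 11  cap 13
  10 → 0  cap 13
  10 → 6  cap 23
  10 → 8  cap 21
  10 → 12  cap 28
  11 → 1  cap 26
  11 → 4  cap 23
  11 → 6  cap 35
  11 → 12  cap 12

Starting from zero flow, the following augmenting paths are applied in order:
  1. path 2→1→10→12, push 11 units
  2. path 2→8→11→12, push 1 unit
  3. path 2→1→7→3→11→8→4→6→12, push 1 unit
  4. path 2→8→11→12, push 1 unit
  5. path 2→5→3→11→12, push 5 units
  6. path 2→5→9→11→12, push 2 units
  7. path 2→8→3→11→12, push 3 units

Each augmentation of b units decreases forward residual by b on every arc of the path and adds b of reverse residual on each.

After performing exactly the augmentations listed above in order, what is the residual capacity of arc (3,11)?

after path 1 (2→1→10→12, push 11): res(3,11)=17
after path 2 (2→8→11→12, push 1): res(3,11)=17
after path 3 (2→1→7→3→11→8→4→6→12, push 1): res(3,11)=16
after path 4 (2→8→11→12, push 1): res(3,11)=16
after path 5 (2→5→3→11→12, push 5): res(3,11)=11
after path 6 (2→5→9→11→12, push 2): res(3,11)=11
after path 7 (2→8→3→11→12, push 3): res(3,11)=8

Residual capacity of (3,11): 8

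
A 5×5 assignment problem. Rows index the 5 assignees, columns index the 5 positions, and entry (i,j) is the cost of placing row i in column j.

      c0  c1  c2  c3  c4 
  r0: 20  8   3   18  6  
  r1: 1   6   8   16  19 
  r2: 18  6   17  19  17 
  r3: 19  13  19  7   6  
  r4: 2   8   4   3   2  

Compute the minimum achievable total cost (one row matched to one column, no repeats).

Minimum assignment cost: 19

one of 2 optimal assignments: row0→col2 (cost 3), row1→col0 (cost 1), row2→col1 (cost 6), row3→col3 (cost 7), row4→col4 (cost 2)
total = 3 + 1 + 6 + 7 + 2 = 19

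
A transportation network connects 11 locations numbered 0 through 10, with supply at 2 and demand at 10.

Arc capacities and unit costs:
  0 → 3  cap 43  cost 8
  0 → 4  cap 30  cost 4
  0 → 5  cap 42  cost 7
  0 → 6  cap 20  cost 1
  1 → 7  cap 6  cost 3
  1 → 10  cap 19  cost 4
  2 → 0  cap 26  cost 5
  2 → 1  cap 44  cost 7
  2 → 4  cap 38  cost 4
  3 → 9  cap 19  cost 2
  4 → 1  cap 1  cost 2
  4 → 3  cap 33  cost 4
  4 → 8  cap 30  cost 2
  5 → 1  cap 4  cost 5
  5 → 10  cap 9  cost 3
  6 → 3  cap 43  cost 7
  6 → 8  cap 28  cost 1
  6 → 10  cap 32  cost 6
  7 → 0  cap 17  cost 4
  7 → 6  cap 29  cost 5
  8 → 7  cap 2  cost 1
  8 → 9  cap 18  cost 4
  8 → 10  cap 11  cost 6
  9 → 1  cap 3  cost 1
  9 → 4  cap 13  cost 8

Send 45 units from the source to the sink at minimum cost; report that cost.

Minimum cost for 45 units: 520

shortest-cost path #1: 2→4→1→10 push 1 @ unit cost 10 (adds 10)
shortest-cost path #2: 2→1→10 push 18 @ unit cost 11 (adds 198)
shortest-cost path #3: 2→4→8→10 push 11 @ unit cost 12 (adds 132)
shortest-cost path #4: 2→0→6→10 push 15 @ unit cost 12 (adds 180)
total cost = 520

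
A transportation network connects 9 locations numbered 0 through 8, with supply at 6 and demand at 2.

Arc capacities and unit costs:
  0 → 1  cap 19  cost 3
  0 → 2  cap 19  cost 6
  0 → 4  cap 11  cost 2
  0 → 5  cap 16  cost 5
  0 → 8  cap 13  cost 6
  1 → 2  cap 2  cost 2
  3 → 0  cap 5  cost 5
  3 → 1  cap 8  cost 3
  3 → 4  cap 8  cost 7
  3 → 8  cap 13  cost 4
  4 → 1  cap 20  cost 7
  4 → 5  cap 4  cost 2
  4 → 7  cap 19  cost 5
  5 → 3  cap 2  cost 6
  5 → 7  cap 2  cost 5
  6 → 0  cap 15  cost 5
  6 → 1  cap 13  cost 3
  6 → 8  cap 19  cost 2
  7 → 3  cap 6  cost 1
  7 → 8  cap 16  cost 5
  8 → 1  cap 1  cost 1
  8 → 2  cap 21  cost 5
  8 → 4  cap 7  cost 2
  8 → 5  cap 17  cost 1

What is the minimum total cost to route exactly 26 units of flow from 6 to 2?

Minimum cost for 26 units: 198

shortest-cost path #1: 6→1→2 push 2 @ unit cost 5 (adds 10)
shortest-cost path #2: 6→8→2 push 19 @ unit cost 7 (adds 133)
shortest-cost path #3: 6→0→2 push 5 @ unit cost 11 (adds 55)
total cost = 198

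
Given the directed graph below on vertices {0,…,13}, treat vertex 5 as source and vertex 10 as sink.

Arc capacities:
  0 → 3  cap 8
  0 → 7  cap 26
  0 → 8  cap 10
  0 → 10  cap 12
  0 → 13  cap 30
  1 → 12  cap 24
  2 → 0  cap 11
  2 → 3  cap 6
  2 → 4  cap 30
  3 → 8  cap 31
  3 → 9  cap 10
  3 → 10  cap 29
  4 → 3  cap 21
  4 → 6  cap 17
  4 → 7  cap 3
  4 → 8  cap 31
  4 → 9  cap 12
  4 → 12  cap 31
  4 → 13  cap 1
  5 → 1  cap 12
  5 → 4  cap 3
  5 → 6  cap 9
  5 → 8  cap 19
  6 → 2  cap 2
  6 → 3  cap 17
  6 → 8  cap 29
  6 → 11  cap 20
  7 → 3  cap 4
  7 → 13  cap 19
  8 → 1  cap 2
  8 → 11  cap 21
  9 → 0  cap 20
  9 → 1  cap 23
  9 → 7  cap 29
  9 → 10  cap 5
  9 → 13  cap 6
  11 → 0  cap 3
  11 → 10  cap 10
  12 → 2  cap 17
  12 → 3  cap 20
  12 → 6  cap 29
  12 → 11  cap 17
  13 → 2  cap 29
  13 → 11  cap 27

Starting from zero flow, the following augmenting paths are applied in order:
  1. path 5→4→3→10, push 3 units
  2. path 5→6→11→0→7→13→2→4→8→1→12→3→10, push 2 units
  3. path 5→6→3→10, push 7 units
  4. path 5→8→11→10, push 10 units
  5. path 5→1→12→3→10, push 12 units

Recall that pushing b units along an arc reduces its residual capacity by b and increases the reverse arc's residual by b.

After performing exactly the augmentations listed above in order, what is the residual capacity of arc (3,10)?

after path 1 (5→4→3→10, push 3): res(3,10)=26
after path 2 (5→6→11→0→7→13→2→4→8→1→12→3→10, push 2): res(3,10)=24
after path 3 (5→6→3→10, push 7): res(3,10)=17
after path 4 (5→8→11→10, push 10): res(3,10)=17
after path 5 (5→1→12→3→10, push 12): res(3,10)=5

Residual capacity of (3,10): 5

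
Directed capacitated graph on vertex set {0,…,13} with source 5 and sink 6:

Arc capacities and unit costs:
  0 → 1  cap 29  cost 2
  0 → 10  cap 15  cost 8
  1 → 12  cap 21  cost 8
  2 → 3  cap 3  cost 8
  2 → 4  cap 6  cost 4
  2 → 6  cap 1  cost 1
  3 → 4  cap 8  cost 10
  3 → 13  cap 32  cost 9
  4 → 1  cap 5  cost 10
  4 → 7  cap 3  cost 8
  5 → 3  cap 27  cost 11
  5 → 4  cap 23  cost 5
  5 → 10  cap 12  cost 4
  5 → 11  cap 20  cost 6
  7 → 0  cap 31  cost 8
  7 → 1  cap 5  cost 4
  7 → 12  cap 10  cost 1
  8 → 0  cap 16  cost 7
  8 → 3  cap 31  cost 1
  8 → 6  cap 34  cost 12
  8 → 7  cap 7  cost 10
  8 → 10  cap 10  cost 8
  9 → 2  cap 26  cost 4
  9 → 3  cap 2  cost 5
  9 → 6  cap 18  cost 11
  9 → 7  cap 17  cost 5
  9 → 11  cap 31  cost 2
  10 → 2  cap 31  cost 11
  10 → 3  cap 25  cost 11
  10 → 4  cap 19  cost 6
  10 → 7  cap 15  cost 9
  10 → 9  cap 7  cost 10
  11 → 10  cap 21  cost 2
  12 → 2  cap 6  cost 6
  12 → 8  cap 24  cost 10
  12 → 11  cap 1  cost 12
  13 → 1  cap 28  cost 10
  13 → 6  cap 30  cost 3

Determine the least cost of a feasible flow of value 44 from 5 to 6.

shortest-cost path #1: 5→10→2→6 push 1 @ unit cost 16 (adds 16)
shortest-cost path #2: 5→3→13→6 push 27 @ unit cost 23 (adds 621)
shortest-cost path #3: 5→10→9→6 push 7 @ unit cost 25 (adds 175)
shortest-cost path #4: 5→10→3→13→6 push 3 @ unit cost 27 (adds 81)
shortest-cost path #5: 5→10→7→12→8→6 push 1 @ unit cost 36 (adds 36)
shortest-cost path #6: 5→4→7→12→8→6 push 3 @ unit cost 36 (adds 108)
shortest-cost path #7: 5→11→10→7→12→8→6 push 2 @ unit cost 40 (adds 80)
total cost = 1117

Minimum cost for 44 units: 1117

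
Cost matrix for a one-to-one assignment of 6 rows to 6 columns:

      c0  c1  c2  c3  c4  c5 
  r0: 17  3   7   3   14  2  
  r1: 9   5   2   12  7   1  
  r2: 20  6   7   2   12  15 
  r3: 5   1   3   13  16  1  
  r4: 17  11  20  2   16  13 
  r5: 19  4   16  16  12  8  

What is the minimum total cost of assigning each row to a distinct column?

Minimum assignment cost: 27

one of 2 optimal assignments: row0→col5 (cost 2), row1→col2 (cost 2), row2→col4 (cost 12), row3→col0 (cost 5), row4→col3 (cost 2), row5→col1 (cost 4)
total = 2 + 2 + 12 + 5 + 2 + 4 = 27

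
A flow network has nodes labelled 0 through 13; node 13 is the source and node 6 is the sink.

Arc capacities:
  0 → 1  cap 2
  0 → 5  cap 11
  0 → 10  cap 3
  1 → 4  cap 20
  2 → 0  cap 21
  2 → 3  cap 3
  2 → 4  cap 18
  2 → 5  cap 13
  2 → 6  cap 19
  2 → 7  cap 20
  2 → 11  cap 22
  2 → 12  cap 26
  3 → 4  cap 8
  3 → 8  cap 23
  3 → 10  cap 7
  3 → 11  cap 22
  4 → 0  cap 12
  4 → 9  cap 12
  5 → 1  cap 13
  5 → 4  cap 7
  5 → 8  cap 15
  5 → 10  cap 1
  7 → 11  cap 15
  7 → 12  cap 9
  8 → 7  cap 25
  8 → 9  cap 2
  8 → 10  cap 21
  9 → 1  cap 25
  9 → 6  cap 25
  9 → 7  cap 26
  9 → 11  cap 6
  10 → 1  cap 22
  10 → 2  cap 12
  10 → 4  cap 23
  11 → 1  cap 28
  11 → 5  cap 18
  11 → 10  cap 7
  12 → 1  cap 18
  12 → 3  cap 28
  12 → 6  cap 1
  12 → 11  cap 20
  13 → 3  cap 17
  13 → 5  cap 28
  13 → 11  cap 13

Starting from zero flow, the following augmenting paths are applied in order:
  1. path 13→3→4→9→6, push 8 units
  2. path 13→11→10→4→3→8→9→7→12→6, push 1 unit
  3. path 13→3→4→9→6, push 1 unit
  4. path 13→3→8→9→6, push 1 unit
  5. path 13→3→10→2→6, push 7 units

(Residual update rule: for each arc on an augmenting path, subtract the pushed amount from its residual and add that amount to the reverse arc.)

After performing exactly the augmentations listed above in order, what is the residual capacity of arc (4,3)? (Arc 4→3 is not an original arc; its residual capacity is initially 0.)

after path 1 (13→3→4→9→6, push 8): res(4,3)=8
after path 2 (13→11→10→4→3→8→9→7→12→6, push 1): res(4,3)=7
after path 3 (13→3→4→9→6, push 1): res(4,3)=8
after path 4 (13→3→8→9→6, push 1): res(4,3)=8
after path 5 (13→3→10→2→6, push 7): res(4,3)=8

Residual capacity of (4,3): 8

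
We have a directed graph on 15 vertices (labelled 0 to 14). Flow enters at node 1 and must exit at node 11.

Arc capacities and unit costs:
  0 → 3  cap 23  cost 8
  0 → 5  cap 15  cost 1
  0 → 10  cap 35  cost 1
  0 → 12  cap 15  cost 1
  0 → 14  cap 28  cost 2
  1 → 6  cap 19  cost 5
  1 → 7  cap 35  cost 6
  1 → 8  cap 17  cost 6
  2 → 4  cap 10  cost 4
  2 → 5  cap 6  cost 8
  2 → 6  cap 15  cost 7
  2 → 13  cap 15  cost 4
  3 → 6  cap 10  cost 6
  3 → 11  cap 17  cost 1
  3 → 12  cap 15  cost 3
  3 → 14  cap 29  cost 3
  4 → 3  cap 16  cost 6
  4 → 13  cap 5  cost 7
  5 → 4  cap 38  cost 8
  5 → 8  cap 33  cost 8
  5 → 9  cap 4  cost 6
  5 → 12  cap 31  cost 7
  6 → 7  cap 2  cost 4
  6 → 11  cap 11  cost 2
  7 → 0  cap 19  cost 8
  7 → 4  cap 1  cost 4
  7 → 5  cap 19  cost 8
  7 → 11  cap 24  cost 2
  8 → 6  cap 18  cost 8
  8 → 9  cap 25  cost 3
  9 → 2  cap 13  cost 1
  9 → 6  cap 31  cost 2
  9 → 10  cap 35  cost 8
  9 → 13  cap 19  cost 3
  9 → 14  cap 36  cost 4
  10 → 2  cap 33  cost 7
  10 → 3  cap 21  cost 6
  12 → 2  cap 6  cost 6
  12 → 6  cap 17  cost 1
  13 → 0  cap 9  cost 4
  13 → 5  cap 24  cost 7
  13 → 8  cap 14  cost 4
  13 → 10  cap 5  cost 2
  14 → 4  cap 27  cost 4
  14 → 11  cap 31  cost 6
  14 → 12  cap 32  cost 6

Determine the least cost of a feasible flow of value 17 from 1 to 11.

shortest-cost path #1: 1→6→11 push 11 @ unit cost 7 (adds 77)
shortest-cost path #2: 1→7→11 push 6 @ unit cost 8 (adds 48)
total cost = 125

Minimum cost for 17 units: 125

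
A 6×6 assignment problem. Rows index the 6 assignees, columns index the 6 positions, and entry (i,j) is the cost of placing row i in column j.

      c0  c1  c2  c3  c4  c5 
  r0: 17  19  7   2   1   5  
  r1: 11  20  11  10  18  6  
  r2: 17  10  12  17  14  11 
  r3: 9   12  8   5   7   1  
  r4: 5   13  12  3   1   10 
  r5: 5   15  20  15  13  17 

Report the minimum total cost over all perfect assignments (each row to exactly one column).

optimal assignment: row0→col3 (cost 2), row1→col2 (cost 11), row2→col1 (cost 10), row3→col5 (cost 1), row4→col4 (cost 1), row5→col0 (cost 5)
total = 2 + 11 + 10 + 1 + 1 + 5 = 30

Minimum assignment cost: 30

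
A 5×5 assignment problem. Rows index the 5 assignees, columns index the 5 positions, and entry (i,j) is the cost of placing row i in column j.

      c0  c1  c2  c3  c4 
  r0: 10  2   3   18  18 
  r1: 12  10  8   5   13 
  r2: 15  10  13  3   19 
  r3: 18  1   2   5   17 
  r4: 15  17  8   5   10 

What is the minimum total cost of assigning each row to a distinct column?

Minimum assignment cost: 29

one of 2 optimal assignments: row0→col1 (cost 2), row1→col0 (cost 12), row2→col3 (cost 3), row3→col2 (cost 2), row4→col4 (cost 10)
total = 2 + 12 + 3 + 2 + 10 = 29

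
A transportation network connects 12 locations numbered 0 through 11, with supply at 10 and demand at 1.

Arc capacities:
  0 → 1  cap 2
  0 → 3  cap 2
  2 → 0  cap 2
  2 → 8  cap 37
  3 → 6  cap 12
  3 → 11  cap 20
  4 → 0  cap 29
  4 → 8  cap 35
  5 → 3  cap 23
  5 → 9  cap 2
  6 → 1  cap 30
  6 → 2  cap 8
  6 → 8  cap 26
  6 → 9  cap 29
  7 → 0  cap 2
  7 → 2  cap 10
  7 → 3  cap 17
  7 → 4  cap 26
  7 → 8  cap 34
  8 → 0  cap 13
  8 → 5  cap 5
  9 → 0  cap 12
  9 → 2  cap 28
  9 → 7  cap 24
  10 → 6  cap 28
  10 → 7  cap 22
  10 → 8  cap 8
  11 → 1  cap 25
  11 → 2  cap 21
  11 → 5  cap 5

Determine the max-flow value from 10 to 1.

Maximum flow value: 52

augment #1: 10→6→1 bottleneck 28, total now 28
augment #2: 10→7→0→1 bottleneck 2, total now 30
augment #3: 10→7→3→6→1 bottleneck 2, total now 32
augment #4: 10→7→3→11→1 bottleneck 15, total now 47
augment #5: 10→8→0→3→11→1 bottleneck 2, total now 49
augment #6: 10→8→5→3→11→1 bottleneck 3, total now 52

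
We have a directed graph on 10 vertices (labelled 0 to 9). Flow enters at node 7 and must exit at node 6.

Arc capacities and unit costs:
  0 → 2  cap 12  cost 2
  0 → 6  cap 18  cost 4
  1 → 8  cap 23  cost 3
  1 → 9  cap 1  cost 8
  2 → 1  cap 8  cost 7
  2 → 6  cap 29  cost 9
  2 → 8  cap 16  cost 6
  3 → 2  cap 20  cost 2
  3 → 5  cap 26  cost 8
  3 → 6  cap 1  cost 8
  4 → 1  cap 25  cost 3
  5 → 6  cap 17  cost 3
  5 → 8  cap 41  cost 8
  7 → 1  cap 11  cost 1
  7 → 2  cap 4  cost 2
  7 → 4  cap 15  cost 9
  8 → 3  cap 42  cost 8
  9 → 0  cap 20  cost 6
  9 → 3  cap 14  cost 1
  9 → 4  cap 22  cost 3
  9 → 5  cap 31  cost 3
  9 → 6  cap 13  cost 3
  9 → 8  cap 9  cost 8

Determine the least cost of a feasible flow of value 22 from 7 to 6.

Minimum cost for 22 units: 521

shortest-cost path #1: 7→2→6 push 4 @ unit cost 11 (adds 44)
shortest-cost path #2: 7→1→9→6 push 1 @ unit cost 12 (adds 12)
shortest-cost path #3: 7→1→8→3→6 push 1 @ unit cost 20 (adds 20)
shortest-cost path #4: 7→1→8→3→5→6 push 9 @ unit cost 23 (adds 207)
shortest-cost path #5: 7→4→1→8→3→5→6 push 7 @ unit cost 34 (adds 238)
total cost = 521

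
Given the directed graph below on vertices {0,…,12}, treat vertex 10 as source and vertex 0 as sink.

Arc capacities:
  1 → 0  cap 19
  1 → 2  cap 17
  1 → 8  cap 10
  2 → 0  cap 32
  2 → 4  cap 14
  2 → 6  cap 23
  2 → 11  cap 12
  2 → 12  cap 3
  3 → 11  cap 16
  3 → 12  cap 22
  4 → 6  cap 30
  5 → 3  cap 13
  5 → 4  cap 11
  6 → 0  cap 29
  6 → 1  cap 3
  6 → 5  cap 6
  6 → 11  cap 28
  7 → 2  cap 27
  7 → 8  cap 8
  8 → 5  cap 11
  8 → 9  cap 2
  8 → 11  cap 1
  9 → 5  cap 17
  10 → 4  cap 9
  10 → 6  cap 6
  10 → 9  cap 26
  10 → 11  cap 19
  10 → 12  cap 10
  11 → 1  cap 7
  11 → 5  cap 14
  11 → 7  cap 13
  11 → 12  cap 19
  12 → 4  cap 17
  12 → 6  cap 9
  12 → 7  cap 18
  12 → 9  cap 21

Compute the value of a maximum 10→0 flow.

augment #1: 10→6→0 bottleneck 6, total now 6
augment #2: 10→4→6→0 bottleneck 9, total now 15
augment #3: 10→11→1→0 bottleneck 7, total now 22
augment #4: 10→12→6→0 bottleneck 9, total now 31
augment #5: 10→11→7→2→0 bottleneck 12, total now 43
augment #6: 10→12→4→6→0 bottleneck 1, total now 44
augment #7: 10→9→5→4→6→0 bottleneck 4, total now 48
augment #8: 10→9→5→4→6→1→0 bottleneck 3, total now 51
augment #9: 10→9→5→3→11→7→2→0 bottleneck 1, total now 52
augment #10: 10→9→5→3→12→7→2→0 bottleneck 9, total now 61

Maximum flow value: 61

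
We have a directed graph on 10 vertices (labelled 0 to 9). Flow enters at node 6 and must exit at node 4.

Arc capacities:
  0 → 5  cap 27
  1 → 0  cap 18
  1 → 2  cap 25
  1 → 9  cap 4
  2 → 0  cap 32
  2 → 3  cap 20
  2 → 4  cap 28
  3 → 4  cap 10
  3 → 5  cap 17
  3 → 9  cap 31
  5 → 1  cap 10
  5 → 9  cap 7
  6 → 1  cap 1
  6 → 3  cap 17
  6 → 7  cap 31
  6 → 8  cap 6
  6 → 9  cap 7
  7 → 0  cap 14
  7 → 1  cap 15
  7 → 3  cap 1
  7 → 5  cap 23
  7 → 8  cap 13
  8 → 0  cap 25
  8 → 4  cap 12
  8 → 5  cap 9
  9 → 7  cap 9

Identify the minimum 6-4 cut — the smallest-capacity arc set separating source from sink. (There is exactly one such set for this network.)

Min-cut arcs: {(1,2), (3,4), (8,4)} (total capacity 47)

augment #1: 6→3→4 push 10
augment #2: 6→8→4 push 6
augment #3: 6→1→2→4 push 1
augment #4: 6→7→8→4 push 6
augment #5: 6→7→1→2→4 push 15
augment #6: 6→3→5→1→2→4 push 7
augment #7: 6→7→5→1→2→4 push 2
max flow = 47; residual-reachable set from 6 gives S-side
cut edges (S→T): {(1,2), (3,4), (8,4)} total cap 47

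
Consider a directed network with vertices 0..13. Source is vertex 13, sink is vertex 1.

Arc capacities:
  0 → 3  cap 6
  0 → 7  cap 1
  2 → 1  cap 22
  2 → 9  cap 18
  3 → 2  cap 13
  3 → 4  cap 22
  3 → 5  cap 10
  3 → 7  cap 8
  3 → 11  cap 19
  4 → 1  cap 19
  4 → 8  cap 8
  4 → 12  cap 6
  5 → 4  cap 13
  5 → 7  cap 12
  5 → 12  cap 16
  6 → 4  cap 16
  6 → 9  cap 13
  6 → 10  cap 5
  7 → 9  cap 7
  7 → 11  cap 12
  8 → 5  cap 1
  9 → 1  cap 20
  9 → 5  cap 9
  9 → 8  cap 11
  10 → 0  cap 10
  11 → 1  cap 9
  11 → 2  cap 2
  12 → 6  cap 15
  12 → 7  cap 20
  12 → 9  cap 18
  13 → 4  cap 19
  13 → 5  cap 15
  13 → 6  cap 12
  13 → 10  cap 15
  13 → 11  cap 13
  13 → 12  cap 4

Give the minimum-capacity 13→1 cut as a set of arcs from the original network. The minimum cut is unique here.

augment #1: 13→4→1 push 19
augment #2: 13→11→1 push 9
augment #3: 13→6→9→1 push 12
augment #4: 13→11→2→1 push 2
augment #5: 13→12→9→1 push 4
augment #6: 13→5→7→9→1 push 4
augment #7: 13→10→0→3→2→1 push 6
max flow = 56; residual-reachable set from 13 gives S-side
cut edges (S→T): {(0,3), (4,1), (9,1), (11,1), (11,2)} total cap 56

Min-cut arcs: {(0,3), (4,1), (9,1), (11,1), (11,2)} (total capacity 56)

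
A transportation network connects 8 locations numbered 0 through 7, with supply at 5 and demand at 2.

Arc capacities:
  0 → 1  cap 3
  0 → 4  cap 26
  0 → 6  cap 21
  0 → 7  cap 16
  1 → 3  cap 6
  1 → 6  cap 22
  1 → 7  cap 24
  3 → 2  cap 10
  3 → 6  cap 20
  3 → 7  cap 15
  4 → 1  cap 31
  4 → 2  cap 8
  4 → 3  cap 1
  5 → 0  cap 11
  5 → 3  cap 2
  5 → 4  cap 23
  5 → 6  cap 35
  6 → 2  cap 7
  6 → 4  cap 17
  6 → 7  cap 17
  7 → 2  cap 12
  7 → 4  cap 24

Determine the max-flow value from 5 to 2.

augment #1: 5→3→2 bottleneck 2, total now 2
augment #2: 5→4→2 bottleneck 8, total now 10
augment #3: 5→6→2 bottleneck 7, total now 17
augment #4: 5→0→7→2 bottleneck 11, total now 28
augment #5: 5→4→3→2 bottleneck 1, total now 29
augment #6: 5→6→7→2 bottleneck 1, total now 30
augment #7: 5→4→1→3→2 bottleneck 6, total now 36

Maximum flow value: 36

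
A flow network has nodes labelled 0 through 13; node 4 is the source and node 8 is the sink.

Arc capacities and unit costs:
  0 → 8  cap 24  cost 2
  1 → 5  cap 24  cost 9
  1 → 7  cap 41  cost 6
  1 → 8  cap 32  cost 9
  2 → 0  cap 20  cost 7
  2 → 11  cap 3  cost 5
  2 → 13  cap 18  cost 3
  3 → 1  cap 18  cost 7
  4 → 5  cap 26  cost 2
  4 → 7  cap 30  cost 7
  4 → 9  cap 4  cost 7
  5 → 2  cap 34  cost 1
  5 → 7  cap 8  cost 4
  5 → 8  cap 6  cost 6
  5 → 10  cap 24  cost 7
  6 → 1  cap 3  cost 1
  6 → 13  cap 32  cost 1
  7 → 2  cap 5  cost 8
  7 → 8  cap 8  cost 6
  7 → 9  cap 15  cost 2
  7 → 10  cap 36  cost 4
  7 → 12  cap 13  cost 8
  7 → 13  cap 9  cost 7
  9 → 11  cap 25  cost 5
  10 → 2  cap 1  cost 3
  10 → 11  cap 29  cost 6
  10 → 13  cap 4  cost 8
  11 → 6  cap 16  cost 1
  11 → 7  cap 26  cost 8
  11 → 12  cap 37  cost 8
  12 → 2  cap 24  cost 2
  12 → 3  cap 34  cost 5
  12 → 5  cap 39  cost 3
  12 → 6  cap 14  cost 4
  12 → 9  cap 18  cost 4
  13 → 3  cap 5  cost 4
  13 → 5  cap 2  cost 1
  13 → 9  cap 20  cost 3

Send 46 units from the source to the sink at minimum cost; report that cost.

shortest-cost path #1: 4→5→8 push 6 @ unit cost 8 (adds 48)
shortest-cost path #2: 4→5→7→8 push 8 @ unit cost 12 (adds 96)
shortest-cost path #3: 4→5→2→0→8 push 12 @ unit cost 12 (adds 144)
shortest-cost path #4: 4→7→5→2→0→8 push 8 @ unit cost 13 (adds 104)
shortest-cost path #5: 4→9→11→6→1→8 push 3 @ unit cost 23 (adds 69)
shortest-cost path #6: 4→7→13→3→1→8 push 5 @ unit cost 34 (adds 170)
shortest-cost path #7: 4→7→12→3→1→8 push 4 @ unit cost 36 (adds 144)
total cost = 775

Minimum cost for 46 units: 775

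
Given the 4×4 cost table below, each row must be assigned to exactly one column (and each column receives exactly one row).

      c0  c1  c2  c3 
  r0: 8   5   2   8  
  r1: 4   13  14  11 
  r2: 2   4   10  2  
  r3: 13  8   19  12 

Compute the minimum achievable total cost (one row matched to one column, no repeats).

optimal assignment: row0→col2 (cost 2), row1→col0 (cost 4), row2→col3 (cost 2), row3→col1 (cost 8)
total = 2 + 4 + 2 + 8 = 16

Minimum assignment cost: 16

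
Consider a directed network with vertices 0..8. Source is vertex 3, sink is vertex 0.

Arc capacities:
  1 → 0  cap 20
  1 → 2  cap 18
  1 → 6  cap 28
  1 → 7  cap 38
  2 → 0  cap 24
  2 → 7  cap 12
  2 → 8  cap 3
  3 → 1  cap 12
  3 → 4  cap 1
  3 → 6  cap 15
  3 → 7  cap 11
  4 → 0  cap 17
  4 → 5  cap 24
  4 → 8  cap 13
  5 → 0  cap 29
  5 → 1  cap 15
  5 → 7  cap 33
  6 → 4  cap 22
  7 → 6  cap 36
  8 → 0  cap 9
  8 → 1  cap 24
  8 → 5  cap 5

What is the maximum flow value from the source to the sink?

Maximum flow value: 35

augment #1: 3→1→0 bottleneck 12, total now 12
augment #2: 3→4→0 bottleneck 1, total now 13
augment #3: 3→6→4→0 bottleneck 15, total now 28
augment #4: 3→7→6→4→0 bottleneck 1, total now 29
augment #5: 3→7→6→4→5→0 bottleneck 6, total now 35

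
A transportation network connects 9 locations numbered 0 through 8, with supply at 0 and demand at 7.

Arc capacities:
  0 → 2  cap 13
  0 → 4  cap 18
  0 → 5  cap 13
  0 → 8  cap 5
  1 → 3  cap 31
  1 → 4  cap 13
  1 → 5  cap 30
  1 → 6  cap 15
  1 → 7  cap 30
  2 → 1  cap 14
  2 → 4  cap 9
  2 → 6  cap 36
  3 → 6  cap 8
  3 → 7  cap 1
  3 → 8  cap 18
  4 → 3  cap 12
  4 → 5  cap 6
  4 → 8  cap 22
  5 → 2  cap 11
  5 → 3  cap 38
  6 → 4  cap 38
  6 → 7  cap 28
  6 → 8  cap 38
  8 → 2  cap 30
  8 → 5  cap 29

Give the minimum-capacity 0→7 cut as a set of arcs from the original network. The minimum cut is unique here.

augment #1: 0→2→1→7 push 13
augment #2: 0→4→3→7 push 1
augment #3: 0→4→3→6→7 push 8
augment #4: 0→5→2→1→7 push 1
augment #5: 0→5→2→6→7 push 10
augment #6: 0→8→2→6→7 push 5
augment #7: 0→4→8→2→6→7 push 5
max flow = 43; residual-reachable set from 0 gives S-side
cut edges (S→T): {(2,1), (3,7), (6,7)} total cap 43

Min-cut arcs: {(2,1), (3,7), (6,7)} (total capacity 43)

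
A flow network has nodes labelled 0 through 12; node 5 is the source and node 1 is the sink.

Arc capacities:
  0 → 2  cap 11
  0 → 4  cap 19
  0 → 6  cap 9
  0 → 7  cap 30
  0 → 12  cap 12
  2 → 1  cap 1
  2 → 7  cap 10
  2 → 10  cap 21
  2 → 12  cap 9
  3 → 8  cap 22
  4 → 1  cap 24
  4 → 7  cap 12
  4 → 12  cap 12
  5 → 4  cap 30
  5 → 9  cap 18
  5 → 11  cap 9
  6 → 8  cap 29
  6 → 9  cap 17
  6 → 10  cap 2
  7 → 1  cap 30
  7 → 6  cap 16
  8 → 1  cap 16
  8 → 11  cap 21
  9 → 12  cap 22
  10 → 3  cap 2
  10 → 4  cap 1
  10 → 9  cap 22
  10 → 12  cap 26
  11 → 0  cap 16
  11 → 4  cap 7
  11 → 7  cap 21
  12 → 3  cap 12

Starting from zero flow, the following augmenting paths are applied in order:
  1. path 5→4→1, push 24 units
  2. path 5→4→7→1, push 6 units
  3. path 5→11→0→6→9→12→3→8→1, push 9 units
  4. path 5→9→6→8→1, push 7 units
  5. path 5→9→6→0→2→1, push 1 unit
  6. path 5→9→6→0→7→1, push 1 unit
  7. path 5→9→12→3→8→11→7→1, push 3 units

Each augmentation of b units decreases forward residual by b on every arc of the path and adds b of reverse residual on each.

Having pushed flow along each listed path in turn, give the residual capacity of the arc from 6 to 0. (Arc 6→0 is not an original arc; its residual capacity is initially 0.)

after path 1 (5→4→1, push 24): res(6,0)=0
after path 2 (5→4→7→1, push 6): res(6,0)=0
after path 3 (5→11→0→6→9→12→3→8→1, push 9): res(6,0)=9
after path 4 (5→9→6→8→1, push 7): res(6,0)=9
after path 5 (5→9→6→0→2→1, push 1): res(6,0)=8
after path 6 (5→9→6→0→7→1, push 1): res(6,0)=7
after path 7 (5→9→12→3→8→11→7→1, push 3): res(6,0)=7

Residual capacity of (6,0): 7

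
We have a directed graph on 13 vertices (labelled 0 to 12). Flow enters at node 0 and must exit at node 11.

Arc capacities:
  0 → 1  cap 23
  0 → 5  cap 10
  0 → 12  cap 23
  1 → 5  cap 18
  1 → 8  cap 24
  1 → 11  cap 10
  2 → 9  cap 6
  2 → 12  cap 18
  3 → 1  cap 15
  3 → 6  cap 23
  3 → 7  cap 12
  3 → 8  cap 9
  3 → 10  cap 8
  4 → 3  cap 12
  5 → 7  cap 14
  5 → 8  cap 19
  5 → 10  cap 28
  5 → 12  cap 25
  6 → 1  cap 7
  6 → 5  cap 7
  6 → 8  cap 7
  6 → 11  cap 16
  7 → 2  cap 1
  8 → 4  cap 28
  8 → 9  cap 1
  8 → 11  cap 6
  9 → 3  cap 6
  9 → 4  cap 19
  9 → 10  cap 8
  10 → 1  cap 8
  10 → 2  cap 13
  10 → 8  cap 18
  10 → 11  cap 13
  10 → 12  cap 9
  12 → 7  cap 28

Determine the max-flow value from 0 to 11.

augment #1: 0→1→11 bottleneck 10, total now 10
augment #2: 0→1→8→11 bottleneck 6, total now 16
augment #3: 0→5→10→11 bottleneck 10, total now 26
augment #4: 0→1→5→10→11 bottleneck 3, total now 29
augment #5: 0→1→8→4→3→6→11 bottleneck 4, total now 33
augment #6: 0→12→7→2→9→3→6→11 bottleneck 1, total now 34

Maximum flow value: 34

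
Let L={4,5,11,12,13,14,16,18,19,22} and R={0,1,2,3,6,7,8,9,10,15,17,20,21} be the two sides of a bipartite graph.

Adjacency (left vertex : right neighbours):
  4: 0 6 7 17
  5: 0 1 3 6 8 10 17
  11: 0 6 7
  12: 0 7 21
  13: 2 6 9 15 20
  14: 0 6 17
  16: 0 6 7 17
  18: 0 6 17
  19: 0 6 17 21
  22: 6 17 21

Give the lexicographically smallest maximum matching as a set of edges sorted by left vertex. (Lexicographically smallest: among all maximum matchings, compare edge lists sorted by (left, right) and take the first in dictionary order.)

|M| = 7 (so the lex-smallest maximum matching has 7 edges)
process left vertices in ascending order; for each, take the smallest-labelled available neighbour that still permits 7 edges overall, or leave it unmatched if none does
lex-smallest matching: {4-0, 5-1, 11-6, 12-7, 13-2, 14-17, 19-21}

Lex-smallest maximum matching: {(4,0), (5,1), (11,6), (12,7), (13,2), (14,17), (19,21)}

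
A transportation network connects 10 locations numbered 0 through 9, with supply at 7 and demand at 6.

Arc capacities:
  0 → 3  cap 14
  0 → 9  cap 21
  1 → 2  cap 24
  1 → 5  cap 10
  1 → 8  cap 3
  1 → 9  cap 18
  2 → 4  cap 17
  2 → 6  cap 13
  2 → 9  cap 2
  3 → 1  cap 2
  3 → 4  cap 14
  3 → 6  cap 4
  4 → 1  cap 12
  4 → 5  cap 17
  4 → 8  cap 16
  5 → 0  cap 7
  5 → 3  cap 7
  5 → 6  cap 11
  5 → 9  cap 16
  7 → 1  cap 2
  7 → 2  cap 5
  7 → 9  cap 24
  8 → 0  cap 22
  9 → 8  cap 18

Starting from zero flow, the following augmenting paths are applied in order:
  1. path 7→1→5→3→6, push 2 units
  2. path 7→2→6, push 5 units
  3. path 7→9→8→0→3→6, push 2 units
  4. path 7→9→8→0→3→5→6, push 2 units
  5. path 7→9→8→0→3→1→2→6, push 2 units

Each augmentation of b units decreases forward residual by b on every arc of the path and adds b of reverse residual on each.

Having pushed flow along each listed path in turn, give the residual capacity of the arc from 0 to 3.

after path 1 (7→1→5→3→6, push 2): res(0,3)=14
after path 2 (7→2→6, push 5): res(0,3)=14
after path 3 (7→9→8→0→3→6, push 2): res(0,3)=12
after path 4 (7→9→8→0→3→5→6, push 2): res(0,3)=10
after path 5 (7→9→8→0→3→1→2→6, push 2): res(0,3)=8

Residual capacity of (0,3): 8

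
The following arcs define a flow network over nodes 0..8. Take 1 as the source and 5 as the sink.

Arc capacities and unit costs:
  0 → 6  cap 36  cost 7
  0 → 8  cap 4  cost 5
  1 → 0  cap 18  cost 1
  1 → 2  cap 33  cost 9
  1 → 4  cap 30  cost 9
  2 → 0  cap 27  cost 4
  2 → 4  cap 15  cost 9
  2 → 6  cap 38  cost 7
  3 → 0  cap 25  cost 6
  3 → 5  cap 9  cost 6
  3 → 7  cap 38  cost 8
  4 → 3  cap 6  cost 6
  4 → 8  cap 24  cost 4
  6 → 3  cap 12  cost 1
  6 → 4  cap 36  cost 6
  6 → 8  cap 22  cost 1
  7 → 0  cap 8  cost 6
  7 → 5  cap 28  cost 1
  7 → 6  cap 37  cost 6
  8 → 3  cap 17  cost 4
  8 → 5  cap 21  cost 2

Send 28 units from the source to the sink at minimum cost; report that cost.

shortest-cost path #1: 1→0→8→5 push 4 @ unit cost 8 (adds 32)
shortest-cost path #2: 1→0→6→8→5 push 14 @ unit cost 11 (adds 154)
shortest-cost path #3: 1→4→8→5 push 3 @ unit cost 15 (adds 45)
shortest-cost path #4: 1→4→8→6→3→5 push 7 @ unit cost 19 (adds 133)
total cost = 364

Minimum cost for 28 units: 364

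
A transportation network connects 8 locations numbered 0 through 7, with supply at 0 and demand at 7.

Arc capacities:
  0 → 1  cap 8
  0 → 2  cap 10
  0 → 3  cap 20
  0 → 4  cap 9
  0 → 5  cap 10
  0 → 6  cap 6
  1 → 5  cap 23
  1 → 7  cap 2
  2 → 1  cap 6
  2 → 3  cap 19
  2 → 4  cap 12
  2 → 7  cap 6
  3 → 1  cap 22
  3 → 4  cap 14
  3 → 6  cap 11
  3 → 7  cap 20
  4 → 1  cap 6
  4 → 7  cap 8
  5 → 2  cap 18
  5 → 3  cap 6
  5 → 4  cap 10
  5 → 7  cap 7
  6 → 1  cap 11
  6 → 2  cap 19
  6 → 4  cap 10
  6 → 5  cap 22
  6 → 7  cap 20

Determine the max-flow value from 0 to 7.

augment #1: 0→1→7 bottleneck 2, total now 2
augment #2: 0→2→7 bottleneck 6, total now 8
augment #3: 0→3→7 bottleneck 20, total now 28
augment #4: 0→4→7 bottleneck 8, total now 36
augment #5: 0→5→7 bottleneck 7, total now 43
augment #6: 0→6→7 bottleneck 6, total now 49
augment #7: 0→2→3→6→7 bottleneck 4, total now 53
augment #8: 0→5→3→6→7 bottleneck 3, total now 56
augment #9: 0→1→5→3→6→7 bottleneck 3, total now 59
augment #10: 0→1→5→2→3→6→7 bottleneck 1, total now 60

Maximum flow value: 60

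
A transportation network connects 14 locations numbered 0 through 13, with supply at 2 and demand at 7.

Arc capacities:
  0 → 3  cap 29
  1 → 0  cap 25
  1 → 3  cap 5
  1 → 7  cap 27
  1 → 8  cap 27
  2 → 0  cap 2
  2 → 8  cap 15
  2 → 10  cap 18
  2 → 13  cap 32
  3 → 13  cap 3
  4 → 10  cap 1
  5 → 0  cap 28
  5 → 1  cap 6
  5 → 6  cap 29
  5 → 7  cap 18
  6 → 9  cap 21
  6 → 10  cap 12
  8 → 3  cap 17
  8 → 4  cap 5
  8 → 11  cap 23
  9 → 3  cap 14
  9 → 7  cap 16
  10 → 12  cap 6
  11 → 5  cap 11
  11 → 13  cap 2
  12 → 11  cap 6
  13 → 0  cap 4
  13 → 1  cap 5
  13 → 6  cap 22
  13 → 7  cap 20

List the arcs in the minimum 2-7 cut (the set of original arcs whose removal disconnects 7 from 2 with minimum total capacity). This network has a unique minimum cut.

augment #1: 2→13→7 push 20
augment #2: 2→13→1→7 push 5
augment #3: 2→8→11→5→7 push 11
augment #4: 2→13→6→9→7 push 7
augment #5: 2→0→3→13→6→9→7 push 2
augment #6: 2→8→3→13→6→9→7 push 1
augment #7: 2→8→11→13→6→9→7 push 2
max flow = 48; residual-reachable set from 2 gives S-side
cut edges (S→T): {(2,13), (3,13), (11,5), (11,13)} total cap 48

Min-cut arcs: {(2,13), (3,13), (11,5), (11,13)} (total capacity 48)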